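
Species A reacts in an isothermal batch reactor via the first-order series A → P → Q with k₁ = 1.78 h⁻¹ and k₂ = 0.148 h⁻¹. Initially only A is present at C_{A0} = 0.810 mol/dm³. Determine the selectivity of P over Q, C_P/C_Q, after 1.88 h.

The intermediate concentration in a first-order A→B→C sequence is C_P = k₁C_{A0}(e^(−k₁t) − e^(−k₂t))/(k₂−k₁).
e^(−k₁t) = e^(−1.78×1.88) = e^(−3.346) = 0.03521; e^(−k₂t) = e^(−0.2782) = 0.7571.
C_P = 1.78×0.810/(0.148−1.78) × (0.03521−0.7571) = (-0.8835)×(-0.7219) = 0.6378 mol/dm³.
C_A = C_{A0}e^(−k₁t) = 0.02852 mol/dm³, so C_Q = C_{A0}−C_A−C_P = 0.1437 mol/dm³; C_P/C_Q = 4.44.

4.44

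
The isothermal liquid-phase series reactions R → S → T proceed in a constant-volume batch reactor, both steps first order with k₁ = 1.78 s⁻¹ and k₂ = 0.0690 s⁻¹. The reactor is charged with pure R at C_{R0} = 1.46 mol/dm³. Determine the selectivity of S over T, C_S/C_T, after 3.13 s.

5.15

Solving the coupled first-order balances gives C_S(t) = [k₁/(k₂−k₁)]·C_{R0}·(e^(−k₁t) − e^(−k₂t)).
e^(−k₁t) = e^(−1.78×3.13) = e^(−5.571) = 0.003805; e^(−k₂t) = e^(−0.2160) = 0.8058.
C_S = 1.78×1.46/(0.0690−1.78) × (0.003805−0.8058) = (-1.519)×(-0.8020) = 1.218 mol/dm³.
C_R = C_{R0}e^(−k₁t) = 0.005556 mol/dm³, so C_T = C_{R0}−C_R−C_S = 0.2364 mol/dm³; C_S/C_T = 5.15.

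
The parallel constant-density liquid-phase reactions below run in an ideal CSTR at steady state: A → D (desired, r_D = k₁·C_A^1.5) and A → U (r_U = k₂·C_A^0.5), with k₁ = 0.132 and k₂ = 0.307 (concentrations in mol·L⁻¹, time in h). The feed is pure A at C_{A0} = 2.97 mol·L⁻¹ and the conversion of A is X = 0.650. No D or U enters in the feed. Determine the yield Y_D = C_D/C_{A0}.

0.201

Exit C_A = C_{A0}(1−X) = 2.97×0.350 = 1.040 mol·L⁻¹.
A CSTR operates uniformly at the exit composition, giving r_D = 0.1399 and r_U = 0.3130 (each k·C_A^n at C_A = 1.040).
Fraction of consumed A going to D: r_D/(r_D+r_U) = 0.3089.
C_D = 0.3089·C_{A0}·X = 0.3089×2.97×0.650 = 0.596 mol·L⁻¹; Y_D = C_D/C_{A0} = 0.201.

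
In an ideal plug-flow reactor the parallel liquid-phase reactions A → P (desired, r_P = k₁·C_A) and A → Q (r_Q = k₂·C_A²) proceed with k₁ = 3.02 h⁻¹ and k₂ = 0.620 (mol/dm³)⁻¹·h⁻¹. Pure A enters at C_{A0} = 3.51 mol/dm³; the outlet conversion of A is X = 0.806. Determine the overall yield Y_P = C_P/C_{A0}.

0.572

C_A = C_{A0}(1−X) = 0.6809 mol/dm³.
Along a PFR/batch, dC_P/dC_A = −r_P/(r_P+r_Q) = −k₁/(k₁+k₂·C_A).
Integrating from C_{A0} to C_A: C_P = (3.02/0.620)·ln[(3.02+0.620·3.51)/(3.02+0.620·0.681)] = 4.871·ln(5.196/3.442) = 2.006 mol/dm³.
Y_P = C_P/C_{A0} = 2.006/3.51 = 0.572.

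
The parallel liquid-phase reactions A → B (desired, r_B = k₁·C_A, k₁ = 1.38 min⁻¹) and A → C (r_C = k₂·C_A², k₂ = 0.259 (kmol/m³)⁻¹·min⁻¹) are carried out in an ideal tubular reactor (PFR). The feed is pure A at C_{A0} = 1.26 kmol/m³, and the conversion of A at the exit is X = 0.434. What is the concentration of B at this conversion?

C_A = C_{A0}(1−X) = 0.7132 kmol/m³.
Along a PFR/batch, dC_B/dC_A = −r_B/(r_B+r_C) = −k₁/(k₁+k₂·C_A).
Integrating from C_{A0} to C_A: C_B = (1.38/0.259)·ln[(1.38+0.259·1.26)/(1.38+0.259·0.713)] = 5.328·ln(1.706/1.565) = 0.4617 kmol/m³.

0.462 kmol/m³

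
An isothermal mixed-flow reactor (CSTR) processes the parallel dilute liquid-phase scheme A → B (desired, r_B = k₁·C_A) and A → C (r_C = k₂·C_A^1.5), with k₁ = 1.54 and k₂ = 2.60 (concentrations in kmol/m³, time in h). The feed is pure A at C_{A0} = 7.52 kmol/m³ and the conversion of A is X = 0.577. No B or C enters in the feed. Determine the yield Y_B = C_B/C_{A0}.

0.144

Exit C_A = C_{A0}(1−X) = 7.52×0.423 = 3.181 kmol/m³.
A CSTR operates uniformly at the exit composition, giving r_B = 4.899 and r_C = 14.75 (each k·C_A^n at C_A = 3.181).
Fraction of consumed A going to B: r_B/(r_B+r_C) = 0.2493.
C_B = 0.2493·C_{A0}·X = 0.2493×7.52×0.577 = 1.08 kmol/m³; Y_B = C_B/C_{A0} = 0.144.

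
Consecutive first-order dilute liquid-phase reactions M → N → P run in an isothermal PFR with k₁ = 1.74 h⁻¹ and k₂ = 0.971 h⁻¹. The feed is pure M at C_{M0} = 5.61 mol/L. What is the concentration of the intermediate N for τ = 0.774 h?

For first-order series with pure M initially, C_N(τ) = k₁C_{M0}/(k₂−k₁)·(e^(−k₁τ) − e^(−k₂τ)).
e^(−k₁τ) = e^(−1.74×0.774) = e^(−1.347) = 0.2601; e^(−k₂τ) = e^(−0.7516) = 0.4716.
C_N = 1.74×5.61/(0.971−1.74) × (0.2601−0.4716) = (-12.69)×(-0.2116) = 2.685 mol/L.

2.69 mol/L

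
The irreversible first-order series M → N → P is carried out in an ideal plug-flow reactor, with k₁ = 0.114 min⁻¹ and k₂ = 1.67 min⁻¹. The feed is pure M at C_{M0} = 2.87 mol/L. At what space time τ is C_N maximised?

Setting dC_N/dτ = 0 gives τ_opt = ln(k₂/k₁)/(k₂−k₁).
= ln(1.67/0.114)/(1.67−0.114) = ln(14.65)/1.556 = 2.684/1.556 = 1.73 min.

1.73 min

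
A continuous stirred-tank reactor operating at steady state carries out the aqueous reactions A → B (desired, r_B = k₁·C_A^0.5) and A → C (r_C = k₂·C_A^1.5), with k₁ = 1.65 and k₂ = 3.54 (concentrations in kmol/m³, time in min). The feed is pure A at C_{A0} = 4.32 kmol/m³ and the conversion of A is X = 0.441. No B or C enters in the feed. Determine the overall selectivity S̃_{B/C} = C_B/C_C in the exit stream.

Exit C_A = C_{A0}(1−X) = 4.32×0.559 = 2.415 kmol/m³.
A CSTR operates uniformly at the exit composition, giving r_B = 2.564 and r_C = 13.28 (each k·C_A^n at C_A = 2.415).
Overall selectivity = C_B/C_C = r_Bτ/(r_Cτ) = r_B/r_C = 0.193.

0.193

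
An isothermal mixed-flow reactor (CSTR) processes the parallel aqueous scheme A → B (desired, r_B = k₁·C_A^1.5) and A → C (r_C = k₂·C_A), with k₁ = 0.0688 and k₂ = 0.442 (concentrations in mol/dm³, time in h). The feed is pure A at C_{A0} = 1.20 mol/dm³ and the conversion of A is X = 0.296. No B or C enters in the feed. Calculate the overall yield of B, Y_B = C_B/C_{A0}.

Exit C_A = C_{A0}(1−X) = 1.20×0.704 = 0.8448 mol/dm³.
In a CSTR the entire volume is at exit conditions, so r_B = 0.0688×0.8448^1.5 = 0.05342 and r_C = 0.442×0.8448 = 0.3734.
Fraction of consumed A going to B: r_B/(r_B+r_C) = 0.1252.
C_B = 0.1252·C_{A0}·X = 0.1252×1.20×0.296 = 0.0445 mol/dm³; Y_B = C_B/C_{A0} = 0.0370.

0.0370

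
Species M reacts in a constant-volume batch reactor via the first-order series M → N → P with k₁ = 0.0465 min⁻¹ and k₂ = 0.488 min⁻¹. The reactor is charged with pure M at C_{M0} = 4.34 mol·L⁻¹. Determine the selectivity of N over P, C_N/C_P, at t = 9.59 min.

0.227

For first-order series with pure M initially, C_N(t) = k₁C_{M0}/(k₂−k₁)·(e^(−k₁t) − e^(−k₂t)).
e^(−k₁t) = e^(−0.0465×9.59) = e^(−0.4459) = 0.6402; e^(−k₂t) = e^(−4.680) = 0.009280.
C_N = 0.0465×4.34/(0.488−0.0465) × (0.6402−0.009280) = 0.4571×0.6309 = 0.2884 mol·L⁻¹.
C_M = C_{M0}e^(−k₁t) = 2.779 mol·L⁻¹, so C_P = C_{M0}−C_M−C_N = 1.273 mol·L⁻¹; C_N/C_P = 0.227.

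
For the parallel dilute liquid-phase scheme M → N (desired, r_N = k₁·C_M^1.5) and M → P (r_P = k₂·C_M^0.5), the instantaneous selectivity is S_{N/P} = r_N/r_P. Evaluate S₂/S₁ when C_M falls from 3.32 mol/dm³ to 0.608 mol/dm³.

S_{N/P} = (k₁/k₂)·C_M, so S₂/S₁ = (C_{M,2}/C_{M,1}).
= 0.608/3.32 = 0.183.

0.183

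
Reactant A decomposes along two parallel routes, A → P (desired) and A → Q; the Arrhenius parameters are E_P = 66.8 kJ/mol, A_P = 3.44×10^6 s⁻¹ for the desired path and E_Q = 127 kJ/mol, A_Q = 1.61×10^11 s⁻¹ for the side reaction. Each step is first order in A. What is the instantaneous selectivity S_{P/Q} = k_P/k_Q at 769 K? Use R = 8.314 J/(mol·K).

0.262

k_P/k_Q = (A_P/A_Q)·exp[−(E_P−E_Q)/(RT)] = (A_P/A_Q)·exp[(E_Q−E_P)/(RT)].
(E_Q−E_P)/(RT) = (127−66.8)×10³/(8.314×769) = 60200/6393 = 9.416.
k_P/k_Q = (3.44×10^6/1.61×10^11)·exp(9.416) = 2.137×10^-5 × 12282 = 0.262.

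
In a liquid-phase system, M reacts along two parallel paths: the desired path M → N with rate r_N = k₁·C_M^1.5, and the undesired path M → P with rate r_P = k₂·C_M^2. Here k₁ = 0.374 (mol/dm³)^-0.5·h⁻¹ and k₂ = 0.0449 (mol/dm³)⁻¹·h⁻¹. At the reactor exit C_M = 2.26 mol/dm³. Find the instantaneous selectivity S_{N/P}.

S_{N/P} = r_N/r_P = (k₁·C_M^1.5)/(k₂·C_M^2) = (k₁/k₂)·C_M^-0.5.
= (0.374×2.260^1.5) / (0.0449×2.260^2) = 1.271/0.2293 = 5.54.
The undesired path is higher order in M, so low C_M (CSTR or dilute feed) favours N.

5.54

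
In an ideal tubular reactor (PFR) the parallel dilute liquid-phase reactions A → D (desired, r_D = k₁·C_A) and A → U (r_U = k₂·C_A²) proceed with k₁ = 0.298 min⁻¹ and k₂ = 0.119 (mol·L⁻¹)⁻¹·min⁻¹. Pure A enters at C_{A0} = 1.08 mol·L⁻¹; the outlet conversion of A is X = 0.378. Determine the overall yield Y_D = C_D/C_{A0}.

0.280

C_A = C_{A0}(1−X) = 0.6718 mol·L⁻¹.
Along a PFR/batch, dC_D/dC_A = −r_D/(r_D+r_U) = −k₁/(k₁+k₂·C_A).
Integrating from C_{A0} to C_A: C_D = (0.298/0.119)·ln[(0.298+0.119·1.08)/(0.298+0.119·0.672)] = 2.504·ln(0.4265/0.3779) = 0.3028 mol·L⁻¹.
Y_D = C_D/C_{A0} = 0.3028/1.08 = 0.280.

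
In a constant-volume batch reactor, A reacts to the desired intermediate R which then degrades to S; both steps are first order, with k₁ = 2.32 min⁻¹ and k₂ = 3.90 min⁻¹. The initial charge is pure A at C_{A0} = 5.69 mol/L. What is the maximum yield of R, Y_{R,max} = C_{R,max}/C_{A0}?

0.277

At the optimum, C_{R,max}/C_{A0} = (k₁/k₂)^[k₂/(k₂−k₁)].
= (2.32/3.90)^(3.90/(3.90−2.32)) = (0.5949)^(2.468) = 0.2775.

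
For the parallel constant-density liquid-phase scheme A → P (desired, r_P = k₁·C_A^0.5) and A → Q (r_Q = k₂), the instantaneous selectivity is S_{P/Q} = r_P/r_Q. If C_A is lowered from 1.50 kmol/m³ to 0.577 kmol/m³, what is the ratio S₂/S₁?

0.620

S_{P/Q} = (k₁/k₂)·C_A^0.5, so S₂/S₁ = (C_{A,2}/C_{A,1})^0.5.
= (0.577/1.50)^0.5 = (0.3847)^0.5 = 0.620.
Selectivity toward P falls as C_A falls — high-concentration operation is favoured.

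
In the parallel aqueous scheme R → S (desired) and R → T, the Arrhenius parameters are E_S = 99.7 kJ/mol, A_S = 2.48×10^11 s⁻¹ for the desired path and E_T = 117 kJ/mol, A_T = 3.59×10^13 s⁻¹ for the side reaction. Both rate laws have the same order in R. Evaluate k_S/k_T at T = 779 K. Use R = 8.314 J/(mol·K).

Since both paths have the same order in R, the concentration cancels and S_{S/T} = k_S/k_T = (A_S/A_T)·exp[(E_T−E_S)/(RT)].
(E_T−E_S)/(RT) = (117−99.7)×10³/(8.314×779) = 17300/6477 = 2.671.
k_S/k_T = (2.48×10^11/3.59×10^13)·exp(2.671) = 0.006908 × 14.46 = 0.0999.

0.0999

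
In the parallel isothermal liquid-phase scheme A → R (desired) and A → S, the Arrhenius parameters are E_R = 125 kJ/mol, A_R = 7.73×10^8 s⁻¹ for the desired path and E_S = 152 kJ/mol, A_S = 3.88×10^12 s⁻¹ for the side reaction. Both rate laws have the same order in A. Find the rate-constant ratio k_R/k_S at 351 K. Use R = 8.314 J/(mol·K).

With equal orders, S_{R/S} = k_R/k_S = (A_R/A_S)·exp[(E_S−E_R)/(RT)].
(E_S−E_R)/(RT) = (152−125)×10³/(8.314×351) = 27000/2918 = 9.252.
k_R/k_S = (7.73×10^8/3.88×10^12)·exp(9.252) = 1.992×10^-4 × 10428 = 2.08.
Since E_R < E_S, lowering the temperature improves selectivity toward R.

2.08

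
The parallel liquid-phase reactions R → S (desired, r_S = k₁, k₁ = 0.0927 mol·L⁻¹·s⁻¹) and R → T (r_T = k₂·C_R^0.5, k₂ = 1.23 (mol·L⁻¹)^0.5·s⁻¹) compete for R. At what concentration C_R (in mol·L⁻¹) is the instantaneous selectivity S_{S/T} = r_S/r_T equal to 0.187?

S_{S/T} = (k₁/k₂)·C_R^-0.5 ⇒ C_R = (S·k₂/k₁)^(-2).
= (0.187×1.23/0.0927)^(-2) = (2.481)^(-2) = 0.162 mol·L⁻¹.

0.162 mol·L⁻¹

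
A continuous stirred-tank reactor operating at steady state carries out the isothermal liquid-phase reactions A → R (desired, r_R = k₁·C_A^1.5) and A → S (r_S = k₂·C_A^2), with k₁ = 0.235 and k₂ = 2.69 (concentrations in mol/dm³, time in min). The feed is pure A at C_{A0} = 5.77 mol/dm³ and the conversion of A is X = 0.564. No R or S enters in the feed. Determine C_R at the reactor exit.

0.170 mol/dm³

Exit C_A = C_{A0}(1−X) = 5.77×0.436 = 2.516 mol/dm³.
A CSTR operates uniformly at the exit composition, giving r_R = 0.9377 and r_S = 17.02 (each k·C_A^n at C_A = 2.516).
Fraction of consumed A going to R: r_R/(r_R+r_S) = 0.05220.
C_R = 0.05220·C_{A0}·X = 0.05220×5.77×0.564 = 0.170 mol/dm³.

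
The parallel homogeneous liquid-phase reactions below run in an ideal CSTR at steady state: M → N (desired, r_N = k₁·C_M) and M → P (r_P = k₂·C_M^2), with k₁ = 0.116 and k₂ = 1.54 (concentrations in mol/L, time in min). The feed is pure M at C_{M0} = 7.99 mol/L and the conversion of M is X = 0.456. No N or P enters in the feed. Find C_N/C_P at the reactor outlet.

Exit C_M = C_{M0}(1−X) = 7.99×0.544 = 4.347 mol/L.
A CSTR operates uniformly at the exit composition, giving r_N = 0.5042 and r_P = 29.09 (each k·C_M^n at C_M = 4.347).
Overall selectivity = C_N/C_P = r_Nτ/(r_Pτ) = r_N/r_P = 0.0173.

0.0173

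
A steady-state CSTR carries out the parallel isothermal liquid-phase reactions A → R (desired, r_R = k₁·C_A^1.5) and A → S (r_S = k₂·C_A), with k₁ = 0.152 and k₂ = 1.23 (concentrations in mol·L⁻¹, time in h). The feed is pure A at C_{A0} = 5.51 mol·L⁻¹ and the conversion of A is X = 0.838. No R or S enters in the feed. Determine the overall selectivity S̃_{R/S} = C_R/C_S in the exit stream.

Exit C_A = C_{A0}(1−X) = 5.51×0.162 = 0.8926 mol·L⁻¹.
In a CSTR the entire volume is at exit conditions, so r_R = 0.152×0.8926^1.5 = 0.1282 and r_S = 1.23×0.8926 = 1.098.
Overall selectivity = C_R/C_S = r_Rτ/(r_Sτ) = r_R/r_S = 0.117.

0.117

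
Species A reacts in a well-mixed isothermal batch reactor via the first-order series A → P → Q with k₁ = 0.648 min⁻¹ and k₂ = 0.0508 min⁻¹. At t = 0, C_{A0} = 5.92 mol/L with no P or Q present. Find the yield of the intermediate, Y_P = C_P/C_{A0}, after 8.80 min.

0.690

For first-order series with pure A initially, C_P(t) = k₁C_{A0}/(k₂−k₁)·(e^(−k₁t) − e^(−k₂t)).
e^(−k₁t) = e^(−0.648×8.80) = e^(−5.702) = 0.003338; e^(−k₂t) = e^(−0.4470) = 0.6395.
C_P = 0.648×5.92/(0.0508−0.648) × (0.003338−0.6395) = (-6.424)×(-0.6362) = 4.087 mol/L.
Y_P = C_P/C_{A0} = 4.087/5.92 = 0.690.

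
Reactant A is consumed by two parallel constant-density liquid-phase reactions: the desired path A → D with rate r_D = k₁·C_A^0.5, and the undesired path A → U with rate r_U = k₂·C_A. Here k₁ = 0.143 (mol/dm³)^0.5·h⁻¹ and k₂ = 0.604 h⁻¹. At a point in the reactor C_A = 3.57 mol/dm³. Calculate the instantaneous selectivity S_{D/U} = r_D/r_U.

0.125

S_{D/U} = r_D/r_U = (k₁·C_A^0.5)/(k₂·C_A) = (k₁/k₂)·C_A^-0.5.
= (0.143×3.570^0.5) / (0.604×3.570) = 0.2702/2.156 = 0.125.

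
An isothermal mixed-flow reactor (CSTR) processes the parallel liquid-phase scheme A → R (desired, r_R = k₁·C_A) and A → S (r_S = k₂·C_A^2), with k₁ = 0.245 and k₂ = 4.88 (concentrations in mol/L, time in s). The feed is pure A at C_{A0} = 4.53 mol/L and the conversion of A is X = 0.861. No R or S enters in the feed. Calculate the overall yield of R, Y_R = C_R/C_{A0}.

Exit C_A = C_{A0}(1−X) = 4.53×0.139 = 0.6297 mol/L.
In a CSTR the entire volume is at exit conditions, so r_R = 0.245×0.6297 = 0.1543 and r_S = 4.88×0.6297^2 = 1.935.
Fraction of consumed A going to R: r_R/(r_R+r_S) = 0.07384.
C_R = 0.07384·C_{A0}·X = 0.07384×4.53×0.861 = 0.288 mol/L; Y_R = C_R/C_{A0} = 0.0636.

0.0636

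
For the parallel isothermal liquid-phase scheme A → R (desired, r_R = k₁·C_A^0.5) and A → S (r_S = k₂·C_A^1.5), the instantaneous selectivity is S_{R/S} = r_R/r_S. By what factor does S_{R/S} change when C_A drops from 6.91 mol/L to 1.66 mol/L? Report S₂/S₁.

4.16

S_{R/S} = (k₁/k₂)·C_A⁻¹, so S₂/S₁ = (C_{A,2}/C_{A,1})⁻¹.
= 6.91/1.66 = 4.16.
Selectivity toward R rises as C_A falls — low-concentration operation is favoured.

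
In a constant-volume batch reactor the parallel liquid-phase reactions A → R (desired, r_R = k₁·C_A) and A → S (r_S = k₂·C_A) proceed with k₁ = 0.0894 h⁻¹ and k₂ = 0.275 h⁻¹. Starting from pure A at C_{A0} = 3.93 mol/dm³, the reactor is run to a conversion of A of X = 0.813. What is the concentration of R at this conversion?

0.784 mol/dm³

C_A = C_{A0}(1−X) = 0.7349 mol/dm³.
Both paths are first order in A, so the instantaneous fraction to R is constant: dC_R/d(−C_A) = k₁/(k₁+k₂) = 0.2453.
C_R = 0.2453·(C_{A0}−C_A) = 0.2453×3.195 = 0.784 mol/dm³.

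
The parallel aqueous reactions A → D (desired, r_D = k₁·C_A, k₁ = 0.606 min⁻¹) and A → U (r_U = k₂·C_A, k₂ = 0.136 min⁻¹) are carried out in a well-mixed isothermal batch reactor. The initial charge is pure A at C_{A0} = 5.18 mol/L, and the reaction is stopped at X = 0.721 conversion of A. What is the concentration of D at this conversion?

C_A = C_{A0}(1−X) = 1.445 mol/L.
Both paths are first order in A, so the instantaneous fraction to D is constant: dC_D/d(−C_A) = k₁/(k₁+k₂) = 0.8167.
C_D = 0.8167·(C_{A0}−C_A) = 0.8167×3.735 = 3.05 mol/L.

3.05 mol/L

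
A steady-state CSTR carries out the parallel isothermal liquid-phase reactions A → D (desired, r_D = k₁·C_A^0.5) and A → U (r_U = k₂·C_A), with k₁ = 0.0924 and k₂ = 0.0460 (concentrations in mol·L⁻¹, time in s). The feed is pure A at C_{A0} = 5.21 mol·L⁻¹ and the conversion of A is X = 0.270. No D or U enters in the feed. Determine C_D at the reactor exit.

Exit C_A = C_{A0}(1−X) = 5.21×0.730 = 3.803 mol·L⁻¹.
A CSTR operates uniformly at the exit composition, giving r_D = 0.1802 and r_U = 0.1750 (each k·C_A^n at C_A = 3.803).
Fraction of consumed A going to D: r_D/(r_D+r_U) = 0.5074.
C_D = 0.5074·C_{A0}·X = 0.5074×5.21×0.270 = 0.714 mol·L⁻¹.

0.714 mol·L⁻¹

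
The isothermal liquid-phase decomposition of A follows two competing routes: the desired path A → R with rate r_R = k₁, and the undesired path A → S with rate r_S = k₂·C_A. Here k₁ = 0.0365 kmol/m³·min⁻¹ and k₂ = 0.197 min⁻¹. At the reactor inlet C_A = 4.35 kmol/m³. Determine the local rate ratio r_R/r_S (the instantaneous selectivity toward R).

S_{R/S} = r_R/r_S = (k₁)/(k₂·C_A) = (k₁/k₂)·C_A⁻¹.
= (0.0365) / (0.197×4.350) = 0.03650/0.8569 = 0.0426.
The undesired path is higher order in A, so low C_A (CSTR or dilute feed) favours R.

0.0426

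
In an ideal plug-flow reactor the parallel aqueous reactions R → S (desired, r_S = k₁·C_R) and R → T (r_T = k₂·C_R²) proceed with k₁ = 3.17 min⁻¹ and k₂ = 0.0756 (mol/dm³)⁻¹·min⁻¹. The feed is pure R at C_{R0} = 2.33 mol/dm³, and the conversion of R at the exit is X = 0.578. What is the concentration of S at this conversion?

C_R = C_{R0}(1−X) = 0.9833 mol/dm³.
Along a PFR/batch, dC_S/dC_R = −r_S/(r_S+r_T) = −k₁/(k₁+k₂·C_R).
Integrating from C_{R0} to C_R: C_S = (3.17/0.0756)·ln[(3.17+0.0756·2.33)/(3.17+0.0756·0.983)] = 41.93·ln(3.346/3.244) = 1.296 mol/dm³.

1.30 mol/dm³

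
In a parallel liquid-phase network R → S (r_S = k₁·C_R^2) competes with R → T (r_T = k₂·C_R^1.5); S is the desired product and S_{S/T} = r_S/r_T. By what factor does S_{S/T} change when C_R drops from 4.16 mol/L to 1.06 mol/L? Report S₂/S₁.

0.505

S_{S/T} = (k₁/k₂)·C_R^0.5, so S₂/S₁ = (C_{R,2}/C_{R,1})^0.5.
= (1.06/4.16)^0.5 = (0.2548)^0.5 = 0.505.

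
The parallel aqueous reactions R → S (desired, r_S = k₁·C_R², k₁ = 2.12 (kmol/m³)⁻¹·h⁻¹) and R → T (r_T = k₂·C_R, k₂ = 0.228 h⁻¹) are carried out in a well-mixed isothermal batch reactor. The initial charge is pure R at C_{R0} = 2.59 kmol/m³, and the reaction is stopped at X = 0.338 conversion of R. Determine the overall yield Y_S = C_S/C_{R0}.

0.322

C_R = C_{R0}(1−X) = 1.715 kmol/m³.
Along a PFR/batch, dC_T/dC_R = −r_T/(r_S+r_T) = −k₂/(k₂+k₁·C_R).
Integrating from C_{R0} to C_R: C_T = (0.228/2.12)·ln[(0.228+2.12·2.59)/(0.228+2.12·1.71)] = 0.1075·ln(5.719/3.863) = 0.04219 kmol/m³.
Then C_S = (C_{R0}−C_R) − C_T = 0.8754 − 0.04219 = 0.8332 kmol/m³.
Y_S = C_S/C_{R0} = 0.8332/2.59 = 0.322.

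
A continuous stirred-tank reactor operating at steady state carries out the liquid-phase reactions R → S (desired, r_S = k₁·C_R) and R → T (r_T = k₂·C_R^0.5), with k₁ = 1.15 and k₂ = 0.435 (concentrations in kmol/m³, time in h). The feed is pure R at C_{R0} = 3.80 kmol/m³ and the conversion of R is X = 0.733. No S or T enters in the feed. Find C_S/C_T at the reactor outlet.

Exit C_R = C_{R0}(1−X) = 3.80×0.267 = 1.015 kmol/m³.
A CSTR operates uniformly at the exit composition, giving r_S = 1.167 and r_T = 0.4382 (each k·C_R^n at C_R = 1.015).
Overall selectivity = C_S/C_T = r_Sτ/(r_Tτ) = r_S/r_T = 2.66.

2.66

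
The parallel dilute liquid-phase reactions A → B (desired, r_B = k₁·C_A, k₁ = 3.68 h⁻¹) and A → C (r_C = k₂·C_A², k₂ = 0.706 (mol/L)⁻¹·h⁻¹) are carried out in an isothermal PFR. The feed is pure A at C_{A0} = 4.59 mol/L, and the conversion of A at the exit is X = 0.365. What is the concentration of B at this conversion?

C_A = C_{A0}(1−X) = 2.915 mol/L.
Along a PFR/batch, dC_B/dC_A = −r_B/(r_B+r_C) = −k₁/(k₁+k₂·C_A).
Integrating from C_{A0} to C_A: C_B = (3.68/0.706)·ln[(3.68+0.706·4.59)/(3.68+0.706·2.91)] = 5.212·ln(6.921/5.738) = 0.9770 mol/L.

0.977 mol/L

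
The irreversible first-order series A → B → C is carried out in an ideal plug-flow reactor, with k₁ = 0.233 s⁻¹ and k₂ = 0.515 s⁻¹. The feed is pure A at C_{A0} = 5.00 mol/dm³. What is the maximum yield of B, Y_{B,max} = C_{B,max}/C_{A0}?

0.235

For a first-order series the maximum intermediate yield is C_{B,max}/C_{A0} = (k₁/k₂)^[k₂/(k₂−k₁)].
= (0.233/0.515)^(0.515/(0.515−0.233)) = (0.4524)^(1.826) = 0.2349.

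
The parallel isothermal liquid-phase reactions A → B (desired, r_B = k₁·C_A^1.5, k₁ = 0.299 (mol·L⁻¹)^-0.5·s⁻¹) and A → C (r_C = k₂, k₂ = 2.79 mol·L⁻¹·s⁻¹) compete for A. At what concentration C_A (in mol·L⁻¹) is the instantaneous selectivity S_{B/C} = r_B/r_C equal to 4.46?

S_{B/C} = (k₁/k₂)·C_A^1.5 ⇒ C_A = (S·k₂/k₁)^(1/1.5).
= (4.46×2.79/0.299)^(0.6667) = (41.62)^(0.6667) = 12.0 mol·L⁻¹.

12.0 mol·L⁻¹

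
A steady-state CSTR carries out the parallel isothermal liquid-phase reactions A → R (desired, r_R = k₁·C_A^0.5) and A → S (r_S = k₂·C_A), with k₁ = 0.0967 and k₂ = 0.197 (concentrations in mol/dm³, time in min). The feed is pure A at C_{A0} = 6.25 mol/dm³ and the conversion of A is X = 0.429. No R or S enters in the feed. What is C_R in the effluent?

0.553 mol/dm³

Exit C_A = C_{A0}(1−X) = 6.25×0.571 = 3.569 mol/dm³.
In a CSTR the entire volume is at exit conditions, so r_R = 0.0967×3.569^0.5 = 0.1827 and r_S = 0.197×3.569 = 0.7030.
Fraction of consumed A going to R: r_R/(r_R+r_S) = 0.2062.
C_R = 0.2062·C_{A0}·X = 0.2062×6.25×0.429 = 0.553 mol/dm³.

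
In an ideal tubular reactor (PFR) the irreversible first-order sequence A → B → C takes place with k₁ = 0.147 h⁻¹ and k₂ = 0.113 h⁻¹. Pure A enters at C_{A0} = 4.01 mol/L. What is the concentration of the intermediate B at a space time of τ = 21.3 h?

0.805 mol/L

The intermediate concentration in a first-order A→B→C sequence is C_B = k₁C_{A0}(e^(−k₁τ) − e^(−k₂τ))/(k₂−k₁).
e^(−k₁τ) = e^(−0.147×21.3) = e^(−3.131) = 0.04367; e^(−k₂τ) = e^(−2.407) = 0.09009.
C_B = 0.147×4.01/(0.113−0.147) × (0.04367−0.09009) = (-17.34)×(-0.04642) = 0.8049 mol/L.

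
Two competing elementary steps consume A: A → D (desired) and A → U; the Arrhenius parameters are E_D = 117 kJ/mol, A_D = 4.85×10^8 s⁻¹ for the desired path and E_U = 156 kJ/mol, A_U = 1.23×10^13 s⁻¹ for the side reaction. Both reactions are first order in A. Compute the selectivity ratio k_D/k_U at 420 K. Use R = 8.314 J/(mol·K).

2.79

k_D/k_U = (A_D/A_U)·exp[−(E_D−E_U)/(RT)] = (A_D/A_U)·exp[(E_U−E_D)/(RT)].
(E_U−E_D)/(RT) = (156−117)×10³/(8.314×420) = 39000/3492 = 11.17.
k_D/k_U = (4.85×10^8/1.23×10^13)·exp(11.17) = 3.943×10^-5 × 70882 = 2.79.
Since E_D < E_U, lowering the temperature improves selectivity toward D.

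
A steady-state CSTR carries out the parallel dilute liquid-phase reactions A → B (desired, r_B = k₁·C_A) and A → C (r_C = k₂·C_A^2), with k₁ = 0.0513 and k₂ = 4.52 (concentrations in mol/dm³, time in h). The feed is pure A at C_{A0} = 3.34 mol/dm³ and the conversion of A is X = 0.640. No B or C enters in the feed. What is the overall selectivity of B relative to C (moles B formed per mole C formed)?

Exit C_A = C_{A0}(1−X) = 3.34×0.360 = 1.202 mol/dm³.
In a CSTR the entire volume is at exit conditions, so r_B = 0.0513×1.202 = 0.06168 and r_C = 4.52×1.202^2 = 6.535.
Overall selectivity = C_B/C_C = r_Bτ/(r_Cτ) = r_B/r_C = 0.00944.

0.00944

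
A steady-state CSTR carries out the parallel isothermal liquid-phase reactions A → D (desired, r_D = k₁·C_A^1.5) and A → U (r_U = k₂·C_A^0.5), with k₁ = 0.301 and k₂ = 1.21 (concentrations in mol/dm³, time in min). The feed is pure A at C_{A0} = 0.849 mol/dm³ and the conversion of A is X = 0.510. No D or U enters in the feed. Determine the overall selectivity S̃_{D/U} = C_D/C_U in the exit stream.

Exit C_A = C_{A0}(1−X) = 0.849×0.490 = 0.4160 mol/dm³.
Rates in a CSTR are evaluated at the outlet concentration: r_D = 0.301×0.4160^1.5 = 0.08076, r_U = 1.21×0.4160^0.5 = 0.7804.
Overall selectivity = C_D/C_U = r_Dτ/(r_Uτ) = r_D/r_U = 0.103.

0.103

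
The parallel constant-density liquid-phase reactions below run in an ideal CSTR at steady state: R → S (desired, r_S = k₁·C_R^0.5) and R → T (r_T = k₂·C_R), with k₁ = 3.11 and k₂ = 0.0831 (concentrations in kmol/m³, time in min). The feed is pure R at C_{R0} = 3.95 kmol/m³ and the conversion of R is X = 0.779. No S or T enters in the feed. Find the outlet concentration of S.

3.00 kmol/m³

Exit C_R = C_{R0}(1−X) = 3.95×0.221 = 0.8729 kmol/m³.
Rates in a CSTR are evaluated at the outlet concentration: r_S = 3.11×0.8729^0.5 = 2.906, r_T = 0.0831×0.8729 = 0.07254.
Fraction of consumed R going to S: r_S/(r_S+r_T) = 0.9756.
C_S = 0.9756·C_{R0}·X = 0.9756×3.95×0.779 = 3.00 kmol/m³.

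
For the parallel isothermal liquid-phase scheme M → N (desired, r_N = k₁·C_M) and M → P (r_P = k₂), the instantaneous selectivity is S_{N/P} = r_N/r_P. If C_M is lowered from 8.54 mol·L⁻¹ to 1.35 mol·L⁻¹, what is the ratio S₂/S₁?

0.158

S_{N/P} = (k₁/k₂)·C_M, so S₂/S₁ = (C_{M,2}/C_{M,1}).
= 1.35/8.54 = 0.158.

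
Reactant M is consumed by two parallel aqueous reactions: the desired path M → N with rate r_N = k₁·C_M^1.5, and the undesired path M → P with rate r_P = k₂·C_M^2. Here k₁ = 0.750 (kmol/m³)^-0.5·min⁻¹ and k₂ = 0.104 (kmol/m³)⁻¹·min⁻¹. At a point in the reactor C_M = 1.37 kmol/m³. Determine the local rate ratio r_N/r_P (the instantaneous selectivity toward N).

S_{N/P} = r_N/r_P = (k₁·C_M^1.5)/(k₂·C_M^2) = (k₁/k₂)·C_M^-0.5.
= (0.750×1.370^1.5) / (0.104×1.370^2) = 1.203/0.1952 = 6.16.
The undesired path is higher order in M, so low C_M (CSTR or dilute feed) favours N.

6.16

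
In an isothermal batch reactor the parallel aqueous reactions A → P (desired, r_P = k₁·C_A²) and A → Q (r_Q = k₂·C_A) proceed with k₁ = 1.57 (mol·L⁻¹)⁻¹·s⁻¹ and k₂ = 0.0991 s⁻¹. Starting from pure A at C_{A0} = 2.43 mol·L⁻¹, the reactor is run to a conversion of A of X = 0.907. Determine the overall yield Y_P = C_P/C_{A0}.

0.851

C_A = C_{A0}(1−X) = 0.2260 mol·L⁻¹.
Along a PFR/batch, dC_Q/dC_A = −r_Q/(r_P+r_Q) = −k₂/(k₂+k₁·C_A).
Integrating from C_{A0} to C_A: C_Q = (0.0991/1.57)·ln[(0.0991+1.57·2.43)/(0.0991+1.57·0.226)] = 0.06312·ln(3.914/0.4539) = 0.1360 mol·L⁻¹.
Then C_P = (C_{A0}−C_A) − C_Q = 2.204 − 0.1360 = 2.068 mol·L⁻¹.
Y_P = C_P/C_{A0} = 2.068/2.43 = 0.851.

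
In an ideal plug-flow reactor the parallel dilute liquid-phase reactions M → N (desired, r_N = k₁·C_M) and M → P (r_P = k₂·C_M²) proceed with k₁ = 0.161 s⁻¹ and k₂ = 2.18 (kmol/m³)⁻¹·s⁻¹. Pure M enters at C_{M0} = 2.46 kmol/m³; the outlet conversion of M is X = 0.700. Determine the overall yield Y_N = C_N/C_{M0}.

0.0342

C_M = C_{M0}(1−X) = 0.7380 kmol/m³.
Along a PFR/batch, dC_N/dC_M = −r_N/(r_N+r_P) = −k₁/(k₁+k₂·C_M).
Integrating from C_{M0} to C_M: C_N = (0.161/2.18)·ln[(0.161+2.18·2.46)/(0.161+2.18·0.738)] = 0.07385·ln(5.524/1.770) = 0.08406 kmol/m³.
Y_N = C_N/C_{M0} = 0.08406/2.46 = 0.0342.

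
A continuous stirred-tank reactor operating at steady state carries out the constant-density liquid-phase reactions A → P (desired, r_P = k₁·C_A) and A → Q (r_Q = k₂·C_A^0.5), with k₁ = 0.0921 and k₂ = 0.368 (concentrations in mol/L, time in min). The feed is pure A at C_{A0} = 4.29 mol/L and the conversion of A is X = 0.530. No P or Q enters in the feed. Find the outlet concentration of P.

Exit C_A = C_{A0}(1−X) = 4.29×0.470 = 2.016 mol/L.
In a CSTR the entire volume is at exit conditions, so r_P = 0.0921×2.016 = 0.1857 and r_Q = 0.368×2.016^0.5 = 0.5225.
Fraction of consumed A going to P: r_P/(r_P+r_Q) = 0.2622.
C_P = 0.2622·C_{A0}·X = 0.2622×4.29×0.530 = 0.596 mol/L.

0.596 mol/L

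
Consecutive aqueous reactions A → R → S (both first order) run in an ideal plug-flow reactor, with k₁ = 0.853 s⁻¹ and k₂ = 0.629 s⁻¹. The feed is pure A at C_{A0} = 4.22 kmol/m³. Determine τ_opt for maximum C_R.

For first-order series the maximum of C_R occurs at τ_opt = ln(k₂/k₁)/(k₂−k₁).
= ln(0.629/0.853)/(0.629−0.853) = ln(0.7374)/-0.2240 = -0.3046/-0.2240 = 1.36 s.

1.36 s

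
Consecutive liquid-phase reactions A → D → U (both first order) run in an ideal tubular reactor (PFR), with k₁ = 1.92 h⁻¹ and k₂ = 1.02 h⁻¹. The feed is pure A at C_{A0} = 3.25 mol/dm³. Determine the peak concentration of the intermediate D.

At the optimum, C_{D,max}/C_{A0} = (k₁/k₂)^[k₂/(k₂−k₁)].
= (1.92/1.02)^(1.02/(1.02−1.92)) = (1.882)^(-1.133) = 0.4883.
C_{D,max} = 0.4883×3.25 = 1.59 mol/dm³.

1.59 mol/dm³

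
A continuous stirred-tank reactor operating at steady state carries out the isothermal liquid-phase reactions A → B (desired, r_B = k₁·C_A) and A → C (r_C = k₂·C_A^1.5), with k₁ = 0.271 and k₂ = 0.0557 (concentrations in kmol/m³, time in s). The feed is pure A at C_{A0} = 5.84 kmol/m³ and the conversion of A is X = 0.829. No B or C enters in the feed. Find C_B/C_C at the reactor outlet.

Exit C_A = C_{A0}(1−X) = 5.84×0.171 = 0.9986 kmol/m³.
Rates in a CSTR are evaluated at the outlet concentration: r_B = 0.271×0.9986 = 0.2706, r_C = 0.0557×0.9986^1.5 = 0.05559.
Overall selectivity = C_B/C_C = r_Bτ/(r_Cτ) = r_B/r_C = 4.87.

4.87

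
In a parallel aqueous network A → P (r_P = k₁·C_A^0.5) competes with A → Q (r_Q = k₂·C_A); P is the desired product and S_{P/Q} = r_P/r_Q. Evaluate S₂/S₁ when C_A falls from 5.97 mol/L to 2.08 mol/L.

1.69

S_{P/Q} = (k₁/k₂)·C_A^-0.5, so S₂/S₁ = (C_{A,2}/C_{A,1})^-0.5.
= (2.08/5.97)^(-0.5) = (0.3484)^(-0.5) = 1.69.
Selectivity toward P rises as C_A falls — low-concentration operation is favoured.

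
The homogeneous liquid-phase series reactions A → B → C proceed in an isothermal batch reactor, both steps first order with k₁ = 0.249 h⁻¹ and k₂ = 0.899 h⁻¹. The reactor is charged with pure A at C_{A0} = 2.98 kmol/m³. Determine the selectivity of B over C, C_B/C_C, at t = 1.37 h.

For first-order series with pure A initially, C_B(t) = k₁C_{A0}/(k₂−k₁)·(e^(−k₁t) − e^(−k₂t)).
e^(−k₁t) = e^(−0.249×1.37) = e^(−0.3411) = 0.7110; e^(−k₂t) = e^(−1.232) = 0.2918.
C_B = 0.249×2.98/(0.899−0.249) × (0.7110−0.2918) = 1.142×0.4191 = 0.4785 kmol/m³.
C_A = C_{A0}e^(−k₁t) = 2.119 kmol/m³, so C_C = C_{A0}−C_A−C_B = 0.3828 kmol/m³; C_B/C_C = 1.25.

1.25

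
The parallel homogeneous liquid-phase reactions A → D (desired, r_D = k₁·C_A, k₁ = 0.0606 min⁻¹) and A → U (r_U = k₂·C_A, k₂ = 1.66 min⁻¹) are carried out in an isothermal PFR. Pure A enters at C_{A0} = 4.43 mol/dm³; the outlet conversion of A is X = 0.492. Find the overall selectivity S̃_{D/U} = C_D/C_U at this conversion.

0.0365

C_A = C_{A0}(1−X) = 2.250 mol/dm³.
Both paths are first order in A, so the instantaneous fraction to D is constant: dC_D/d(−C_A) = k₁/(k₁+k₂) = 0.03522.
C_D = 0.03522·(C_{A0}−C_A) = 0.03522×2.180 = 0.0768 mol/dm³.
C_U = (C_{A0}−C_A)−C_D = 2.103 mol/dm³; S̃_{D/U} = 0.07676/2.103 = 0.0365.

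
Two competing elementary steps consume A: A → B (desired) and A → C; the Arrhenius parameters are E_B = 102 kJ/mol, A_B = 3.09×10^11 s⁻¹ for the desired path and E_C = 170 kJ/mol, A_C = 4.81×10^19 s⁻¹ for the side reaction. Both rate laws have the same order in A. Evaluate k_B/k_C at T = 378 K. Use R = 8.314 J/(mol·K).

16.0

k_B/k_C = (A_B/A_C)·exp[−(E_B−E_C)/(RT)] = (A_B/A_C)·exp[(E_C−E_B)/(RT)].
(E_C−E_B)/(RT) = (170−102)×10³/(8.314×378) = 68000/3143 = 21.64.
k_B/k_C = (3.09×10^11/4.81×10^19)·exp(21.64) = 6.424×10^-9 × 2.495×10^9 = 16.0.
Since E_B < E_C, lowering the temperature improves selectivity toward B.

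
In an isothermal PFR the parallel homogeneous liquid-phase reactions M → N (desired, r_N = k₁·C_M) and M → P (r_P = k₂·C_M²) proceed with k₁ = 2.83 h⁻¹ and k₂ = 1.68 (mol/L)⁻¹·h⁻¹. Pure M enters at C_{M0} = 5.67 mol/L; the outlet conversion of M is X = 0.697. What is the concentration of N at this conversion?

C_M = C_{M0}(1−X) = 1.718 mol/L.
Along a PFR/batch, dC_N/dC_M = −r_N/(r_N+r_P) = −k₁/(k₁+k₂·C_M).
Integrating from C_{M0} to C_M: C_N = (2.83/1.68)·ln[(2.83+1.68·5.67)/(2.83+1.68·1.72)] = 1.685·ln(12.36/5.716) = 1.298 mol/L.

1.30 mol/L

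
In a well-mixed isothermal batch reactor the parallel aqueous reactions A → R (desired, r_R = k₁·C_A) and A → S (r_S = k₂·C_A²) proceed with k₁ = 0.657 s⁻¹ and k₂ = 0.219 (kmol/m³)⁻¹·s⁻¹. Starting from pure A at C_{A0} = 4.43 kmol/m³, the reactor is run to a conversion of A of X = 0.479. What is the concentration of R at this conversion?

1.01 kmol/m³

C_A = C_{A0}(1−X) = 2.308 kmol/m³.
Along a PFR/batch, dC_R/dC_A = −r_R/(r_R+r_S) = −k₁/(k₁+k₂·C_A).
Integrating from C_{A0} to C_A: C_R = (0.657/0.219)·ln[(0.657+0.219·4.43)/(0.657+0.219·2.31)] = 3.000·ln(1.627/1.162) = 1.009 kmol/m³.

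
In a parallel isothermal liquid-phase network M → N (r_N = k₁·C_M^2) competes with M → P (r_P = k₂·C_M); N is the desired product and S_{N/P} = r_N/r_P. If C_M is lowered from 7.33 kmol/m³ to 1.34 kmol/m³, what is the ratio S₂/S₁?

S_{N/P} = (k₁/k₂)·C_M, so S₂/S₁ = (C_{M,2}/C_{M,1}).
= 1.34/7.33 = 0.183.
Selectivity toward N falls as C_M falls — high-concentration operation is favoured.

0.183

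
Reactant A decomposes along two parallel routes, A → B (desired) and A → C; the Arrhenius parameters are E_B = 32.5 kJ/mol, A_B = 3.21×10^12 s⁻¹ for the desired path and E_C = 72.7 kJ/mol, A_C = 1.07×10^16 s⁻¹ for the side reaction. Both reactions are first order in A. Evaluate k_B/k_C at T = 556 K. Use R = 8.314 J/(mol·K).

1.79

k_B/k_C = (A_B/A_C)·exp[−(E_B−E_C)/(RT)] = (A_B/A_C)·exp[(E_C−E_B)/(RT)].
(E_C−E_B)/(RT) = (72.7−32.5)×10³/(8.314×556) = 40200/4623 = 8.696.
k_B/k_C = (3.21×10^12/1.07×10^16)·exp(8.696) = 3.000×10^-4 × 5982 = 1.79.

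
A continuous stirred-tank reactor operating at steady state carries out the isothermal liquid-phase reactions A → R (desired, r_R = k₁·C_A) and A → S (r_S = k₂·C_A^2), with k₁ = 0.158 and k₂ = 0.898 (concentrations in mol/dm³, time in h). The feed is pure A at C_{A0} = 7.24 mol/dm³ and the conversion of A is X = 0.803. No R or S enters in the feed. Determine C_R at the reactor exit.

0.638 mol/dm³

Exit C_A = C_{A0}(1−X) = 7.24×0.197 = 1.426 mol/dm³.
A CSTR operates uniformly at the exit composition, giving r_R = 0.2254 and r_S = 1.827 (each k·C_A^n at C_A = 1.426).
Fraction of consumed A going to R: r_R/(r_R+r_S) = 0.1098.
C_R = 0.1098·C_{A0}·X = 0.1098×7.24×0.803 = 0.638 mol/dm³.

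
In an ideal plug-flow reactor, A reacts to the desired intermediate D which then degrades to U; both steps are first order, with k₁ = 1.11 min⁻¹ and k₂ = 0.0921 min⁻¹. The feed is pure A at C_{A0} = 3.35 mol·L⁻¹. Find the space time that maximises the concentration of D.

For first-order series the maximum of C_D occurs at τ_opt = ln(k₂/k₁)/(k₂−k₁).
= ln(0.0921/1.11)/(0.0921−1.11) = ln(0.08297)/-1.018 = -2.489/-1.018 = 2.45 min.

2.45 min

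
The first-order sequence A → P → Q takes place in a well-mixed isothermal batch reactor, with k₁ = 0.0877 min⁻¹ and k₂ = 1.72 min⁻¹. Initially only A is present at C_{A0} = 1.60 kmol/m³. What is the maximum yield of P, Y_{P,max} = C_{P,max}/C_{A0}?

0.0435

For a first-order series the maximum intermediate yield is C_{P,max}/C_{A0} = (k₁/k₂)^[k₂/(k₂−k₁)].
= (0.0877/1.72)^(1.72/(1.72−0.0877)) = (0.05099)^(1.054) = 0.04345.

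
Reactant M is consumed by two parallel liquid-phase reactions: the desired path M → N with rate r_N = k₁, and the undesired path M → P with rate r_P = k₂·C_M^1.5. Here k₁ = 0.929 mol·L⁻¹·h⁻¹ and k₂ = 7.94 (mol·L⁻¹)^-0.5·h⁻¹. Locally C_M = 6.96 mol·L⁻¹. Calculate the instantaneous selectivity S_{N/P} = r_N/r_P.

0.00637

S_{N/P} = r_N/r_P = (k₁)/(k₂·C_M^1.5) = (k₁/k₂)·C_M^-1.5.
= (0.929) / (7.94×6.960^1.5) = 0.9290/145.8 = 0.00637.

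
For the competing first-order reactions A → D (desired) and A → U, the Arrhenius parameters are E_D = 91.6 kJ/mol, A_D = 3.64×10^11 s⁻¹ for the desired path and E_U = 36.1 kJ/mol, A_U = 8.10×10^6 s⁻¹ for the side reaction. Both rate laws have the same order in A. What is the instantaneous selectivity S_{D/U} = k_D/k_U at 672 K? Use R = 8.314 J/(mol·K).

2.18

k_D/k_U = (A_D/A_U)·exp[−(E_D−E_U)/(RT)] = (A_D/A_U)·exp[(E_U−E_D)/(RT)].
(E_U−E_D)/(RT) = (36.1−91.6)×10³/(8.314×672) = -55500/5587 = -9.934.
k_D/k_U = (3.64×10^11/8.10×10^6)·exp(-9.934) = 44938 × 4.851×10^-5 = 2.18.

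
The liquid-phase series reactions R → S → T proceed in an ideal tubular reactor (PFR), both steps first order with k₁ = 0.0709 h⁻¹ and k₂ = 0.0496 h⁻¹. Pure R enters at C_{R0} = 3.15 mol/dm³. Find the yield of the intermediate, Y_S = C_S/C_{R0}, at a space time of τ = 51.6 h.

0.172

For first-order series with pure R initially, C_S(τ) = k₁C_{R0}/(k₂−k₁)·(e^(−k₁τ) − e^(−k₂τ)).
e^(−k₁τ) = e^(−0.0709×51.6) = e^(−3.658) = 0.02577; e^(−k₂τ) = e^(−2.559) = 0.07735.
C_S = 0.0709×3.15/(0.0496−0.0709) × (0.02577−0.07735) = (-10.49)×(-0.05158) = 0.5408 mol/dm³.
Y_S = C_S/C_{R0} = 0.5408/3.15 = 0.172.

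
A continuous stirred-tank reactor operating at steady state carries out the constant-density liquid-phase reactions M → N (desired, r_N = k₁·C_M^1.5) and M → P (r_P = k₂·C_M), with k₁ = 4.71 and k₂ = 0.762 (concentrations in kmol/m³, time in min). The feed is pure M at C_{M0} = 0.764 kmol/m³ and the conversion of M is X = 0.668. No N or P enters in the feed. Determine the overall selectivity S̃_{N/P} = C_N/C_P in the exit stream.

3.11

Exit C_M = C_{M0}(1−X) = 0.764×0.332 = 0.2536 kmol/m³.
In a CSTR the entire volume is at exit conditions, so r_N = 4.71×0.2536^1.5 = 0.6017 and r_P = 0.762×0.2536 = 0.1933.
Overall selectivity = C_N/C_P = r_Nτ/(r_Pτ) = r_N/r_P = 3.11.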